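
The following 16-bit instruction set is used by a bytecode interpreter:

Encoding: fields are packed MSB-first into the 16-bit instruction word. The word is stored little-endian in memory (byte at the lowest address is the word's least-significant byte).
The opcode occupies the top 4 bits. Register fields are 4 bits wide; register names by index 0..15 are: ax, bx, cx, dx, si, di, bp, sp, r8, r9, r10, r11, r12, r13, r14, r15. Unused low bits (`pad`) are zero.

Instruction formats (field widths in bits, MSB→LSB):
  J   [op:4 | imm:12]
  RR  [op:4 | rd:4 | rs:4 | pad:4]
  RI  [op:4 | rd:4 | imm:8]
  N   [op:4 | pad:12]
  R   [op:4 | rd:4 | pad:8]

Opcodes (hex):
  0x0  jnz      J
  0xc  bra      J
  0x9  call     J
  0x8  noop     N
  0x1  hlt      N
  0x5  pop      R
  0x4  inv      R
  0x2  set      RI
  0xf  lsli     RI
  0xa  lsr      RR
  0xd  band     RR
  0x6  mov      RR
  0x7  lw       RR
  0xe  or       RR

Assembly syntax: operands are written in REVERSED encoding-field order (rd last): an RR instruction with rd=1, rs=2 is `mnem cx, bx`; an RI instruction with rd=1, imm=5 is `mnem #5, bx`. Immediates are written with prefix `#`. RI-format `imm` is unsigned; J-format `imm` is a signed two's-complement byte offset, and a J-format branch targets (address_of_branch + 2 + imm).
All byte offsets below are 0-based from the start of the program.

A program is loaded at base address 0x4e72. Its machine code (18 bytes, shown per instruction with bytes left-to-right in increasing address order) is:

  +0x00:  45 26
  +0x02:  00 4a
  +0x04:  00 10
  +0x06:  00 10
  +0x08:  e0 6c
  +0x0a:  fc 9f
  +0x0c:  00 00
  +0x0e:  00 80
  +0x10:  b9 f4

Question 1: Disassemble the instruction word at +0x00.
+0x00: 45 26 ⇒ word 0x2645 (little)
  op=0x2645>>12=0x2 ⇒ set (RI)
  rd: (w>>8)&0xf=0x6 → bp
  imm: (w>>0)&0xff=0x45 → #69

set #69, bp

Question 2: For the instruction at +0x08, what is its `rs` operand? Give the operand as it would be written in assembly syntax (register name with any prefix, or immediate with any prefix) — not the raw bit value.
r14

off 0x08: read e0 6c as little → 0x6ce0
  opcode bits[15:12]=0x6: mov/RR
  rd@[11:8]=0xc ⇒ r12
  rs@[7:4]=0xe ⇒ r14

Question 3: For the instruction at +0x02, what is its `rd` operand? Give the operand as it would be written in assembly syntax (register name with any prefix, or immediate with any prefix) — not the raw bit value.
[02] 00 4a → 0x4a00
  top 4b → 0x4 → inv [R]
  rd@[11:8]=0xa ⇒ r10

r10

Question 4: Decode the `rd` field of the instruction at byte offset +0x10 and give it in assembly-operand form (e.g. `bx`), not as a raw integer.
si

@+10  little-endian(b9 f4) = 0xf4b9
  top 4b → 0xf → lsli [RI]
  rd@[11:8]=0x4 ⇒ si
  imm@[7:0]=0xb9 ⇒ #185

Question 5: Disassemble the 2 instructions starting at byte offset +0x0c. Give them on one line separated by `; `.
[0c] 00 00 → 0x0000
  top 4b → 0x0 → jnz [J]
  imm: (w>>0)&0xfff=0x0 → #0
[0e] 00 80 → 0x8000
  top 4b → 0x8 → noop [N]

jnz #0; noop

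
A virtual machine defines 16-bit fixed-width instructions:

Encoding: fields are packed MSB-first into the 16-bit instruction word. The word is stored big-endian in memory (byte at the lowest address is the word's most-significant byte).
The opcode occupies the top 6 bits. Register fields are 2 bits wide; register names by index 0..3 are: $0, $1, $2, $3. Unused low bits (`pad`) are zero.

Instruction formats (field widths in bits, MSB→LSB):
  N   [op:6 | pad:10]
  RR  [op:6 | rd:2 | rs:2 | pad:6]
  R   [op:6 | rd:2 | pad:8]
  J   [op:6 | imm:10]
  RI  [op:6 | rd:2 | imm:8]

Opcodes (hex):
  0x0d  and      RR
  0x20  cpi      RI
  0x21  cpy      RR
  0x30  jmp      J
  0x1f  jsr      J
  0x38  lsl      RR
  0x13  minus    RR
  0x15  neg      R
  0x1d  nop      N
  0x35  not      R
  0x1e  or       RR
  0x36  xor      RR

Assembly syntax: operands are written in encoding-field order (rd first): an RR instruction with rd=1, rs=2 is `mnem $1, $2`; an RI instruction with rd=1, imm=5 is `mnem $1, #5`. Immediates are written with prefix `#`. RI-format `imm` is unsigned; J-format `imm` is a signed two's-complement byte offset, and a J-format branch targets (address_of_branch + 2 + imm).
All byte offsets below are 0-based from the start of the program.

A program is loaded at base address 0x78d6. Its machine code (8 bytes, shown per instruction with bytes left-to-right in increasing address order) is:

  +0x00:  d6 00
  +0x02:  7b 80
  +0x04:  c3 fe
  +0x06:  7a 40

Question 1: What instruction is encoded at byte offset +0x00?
+0x00: d6 00 ⇒ word 0xd600 (big)
  opcode bits[15:10]=0x35: not/R
  [9:8] rd=2 = $2

not $2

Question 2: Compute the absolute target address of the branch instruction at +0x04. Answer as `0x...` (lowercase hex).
0x78da

[04] c3 fe → 0xc3fe
  opcode bits[15:10]=0x30: jmp/J
  imm: (w>>0)&0x3ff=0x3fe (s10→-2) → #-2
  target = base 0x78d6 + off 0x04 + 2 + imm -2 = 0x78da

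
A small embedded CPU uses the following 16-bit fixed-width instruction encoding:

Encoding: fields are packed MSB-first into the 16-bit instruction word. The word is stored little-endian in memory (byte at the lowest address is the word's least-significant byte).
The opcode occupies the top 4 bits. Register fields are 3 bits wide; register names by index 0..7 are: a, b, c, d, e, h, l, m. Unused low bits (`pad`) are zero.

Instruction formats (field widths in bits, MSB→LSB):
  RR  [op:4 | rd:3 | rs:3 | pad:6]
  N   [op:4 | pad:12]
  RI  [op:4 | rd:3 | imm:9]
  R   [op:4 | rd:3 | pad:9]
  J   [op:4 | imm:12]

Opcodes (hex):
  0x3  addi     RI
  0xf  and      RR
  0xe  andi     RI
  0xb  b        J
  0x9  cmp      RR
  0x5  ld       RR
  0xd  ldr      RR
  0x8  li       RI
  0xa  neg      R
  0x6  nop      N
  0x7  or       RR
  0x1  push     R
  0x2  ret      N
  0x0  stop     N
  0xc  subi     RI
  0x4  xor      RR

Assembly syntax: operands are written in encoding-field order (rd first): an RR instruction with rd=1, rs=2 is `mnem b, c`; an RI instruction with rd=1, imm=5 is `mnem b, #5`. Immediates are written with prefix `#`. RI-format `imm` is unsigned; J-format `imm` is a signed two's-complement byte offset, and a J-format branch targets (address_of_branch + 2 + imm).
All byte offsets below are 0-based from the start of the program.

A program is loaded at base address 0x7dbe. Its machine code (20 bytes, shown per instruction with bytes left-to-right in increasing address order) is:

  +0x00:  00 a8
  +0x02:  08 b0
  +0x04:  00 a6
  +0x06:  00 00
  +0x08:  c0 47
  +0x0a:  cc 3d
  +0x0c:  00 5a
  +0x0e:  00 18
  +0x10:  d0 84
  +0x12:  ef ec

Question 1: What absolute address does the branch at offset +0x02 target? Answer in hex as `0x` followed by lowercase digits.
+0x02: 08 b0 ⇒ word 0xb008 (little)
  top 4b → 0xb → b [J]
  imm: (w>>0)&0xfff=0x8 → #8
  target = base 0x7dbe + off 0x02 + 2 + imm 8 = 0x7dca

0x7dca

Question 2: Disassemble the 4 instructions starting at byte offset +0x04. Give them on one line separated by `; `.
neg d; stop; xor d, m; addi l, #460

@+04  little-endian(00 a6) = 0xa600
  top 4b → 0xa → neg [R]
  [11:9] rd=3 = d
@+06  little-endian(00 00) = 0x0000
  top 4b → 0x0 → stop [N]
@+08  little-endian(c0 47) = 0x47c0
  top 4b → 0x4 → xor [RR]
  [11:9] rd=3 = d
  [8:6] rs=7 = m
@+0a  little-endian(cc 3d) = 0x3dcc
  top 4b → 0x3 → addi [RI]
  [11:9] rd=6 = l
  [8:0] imm=460 = #460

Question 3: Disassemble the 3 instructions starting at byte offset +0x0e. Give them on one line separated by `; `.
@+0e  little-endian(00 18) = 0x1800
  top 4b → 0x1 → push [R]
  [11:9] rd=4 = e
@+10  little-endian(d0 84) = 0x84d0
  top 4b → 0x8 → li [RI]
  [11:9] rd=2 = c
  [8:0] imm=208 = #208
@+12  little-endian(ef ec) = 0xecef
  top 4b → 0xe → andi [RI]
  [11:9] rd=6 = l
  [8:0] imm=239 = #239

push e; li c, #208; andi l, #239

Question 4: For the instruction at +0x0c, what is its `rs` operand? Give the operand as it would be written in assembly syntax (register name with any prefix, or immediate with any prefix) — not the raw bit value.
[0c] 00 5a → 0x5a00
  top 4b → 0x5 → ld [RR]
  rd@[11:9]=0x5 ⇒ h
  rs@[8:6]=0x0 ⇒ a

a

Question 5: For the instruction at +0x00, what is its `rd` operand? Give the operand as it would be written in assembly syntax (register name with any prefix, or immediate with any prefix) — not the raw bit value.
e

@+00  little-endian(00 a8) = 0xa800
  op=0xa800>>12=0xa ⇒ neg (R)
  [11:9] rd=4 = e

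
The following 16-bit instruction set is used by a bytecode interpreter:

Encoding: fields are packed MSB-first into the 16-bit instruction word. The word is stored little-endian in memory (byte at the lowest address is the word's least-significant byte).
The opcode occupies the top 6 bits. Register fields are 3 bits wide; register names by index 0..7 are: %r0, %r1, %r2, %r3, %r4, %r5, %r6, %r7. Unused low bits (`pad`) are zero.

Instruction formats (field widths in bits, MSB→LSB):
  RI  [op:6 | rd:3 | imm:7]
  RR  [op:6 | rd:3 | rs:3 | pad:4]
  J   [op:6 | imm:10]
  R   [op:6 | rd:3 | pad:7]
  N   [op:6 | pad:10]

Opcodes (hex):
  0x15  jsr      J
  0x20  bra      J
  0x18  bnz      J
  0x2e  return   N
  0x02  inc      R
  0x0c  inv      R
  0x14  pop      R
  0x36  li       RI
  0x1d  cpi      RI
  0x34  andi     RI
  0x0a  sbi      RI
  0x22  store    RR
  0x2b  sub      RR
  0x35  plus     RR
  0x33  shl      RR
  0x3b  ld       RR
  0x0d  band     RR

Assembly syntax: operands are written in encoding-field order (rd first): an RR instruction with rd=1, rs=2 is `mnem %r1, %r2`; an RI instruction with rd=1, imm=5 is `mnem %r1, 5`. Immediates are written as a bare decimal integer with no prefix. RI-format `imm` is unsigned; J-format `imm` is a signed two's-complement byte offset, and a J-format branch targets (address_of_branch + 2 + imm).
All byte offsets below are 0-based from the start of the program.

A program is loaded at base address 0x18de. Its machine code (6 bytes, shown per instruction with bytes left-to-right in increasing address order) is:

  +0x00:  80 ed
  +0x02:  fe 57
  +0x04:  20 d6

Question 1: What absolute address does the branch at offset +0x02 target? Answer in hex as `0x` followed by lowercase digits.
[02] fe 57 → 0x57fe
  op=0x57fe>>10=0x15 ⇒ jsr (J)
  [9:0] imm=1022 (s10→-2) = -2
  target = base 0x18de + off 0x02 + 2 + imm -2 = 0x18e0

0x18e0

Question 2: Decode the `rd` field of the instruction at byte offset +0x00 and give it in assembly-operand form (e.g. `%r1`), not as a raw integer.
@+00  little-endian(80 ed) = 0xed80
  opcode bits[15:10]=0x3b: ld/RR
  rd: (w>>7)&0x7=0x3 → %r3
  rs: (w>>4)&0x7=0x0 → %r0

%r3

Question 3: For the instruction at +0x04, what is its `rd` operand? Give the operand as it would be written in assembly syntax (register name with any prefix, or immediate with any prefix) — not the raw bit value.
@+04  little-endian(20 d6) = 0xd620
  opcode bits[15:10]=0x35: plus/RR
  rd: (w>>7)&0x7=0x4 → %r4
  rs: (w>>4)&0x7=0x2 → %r2

%r4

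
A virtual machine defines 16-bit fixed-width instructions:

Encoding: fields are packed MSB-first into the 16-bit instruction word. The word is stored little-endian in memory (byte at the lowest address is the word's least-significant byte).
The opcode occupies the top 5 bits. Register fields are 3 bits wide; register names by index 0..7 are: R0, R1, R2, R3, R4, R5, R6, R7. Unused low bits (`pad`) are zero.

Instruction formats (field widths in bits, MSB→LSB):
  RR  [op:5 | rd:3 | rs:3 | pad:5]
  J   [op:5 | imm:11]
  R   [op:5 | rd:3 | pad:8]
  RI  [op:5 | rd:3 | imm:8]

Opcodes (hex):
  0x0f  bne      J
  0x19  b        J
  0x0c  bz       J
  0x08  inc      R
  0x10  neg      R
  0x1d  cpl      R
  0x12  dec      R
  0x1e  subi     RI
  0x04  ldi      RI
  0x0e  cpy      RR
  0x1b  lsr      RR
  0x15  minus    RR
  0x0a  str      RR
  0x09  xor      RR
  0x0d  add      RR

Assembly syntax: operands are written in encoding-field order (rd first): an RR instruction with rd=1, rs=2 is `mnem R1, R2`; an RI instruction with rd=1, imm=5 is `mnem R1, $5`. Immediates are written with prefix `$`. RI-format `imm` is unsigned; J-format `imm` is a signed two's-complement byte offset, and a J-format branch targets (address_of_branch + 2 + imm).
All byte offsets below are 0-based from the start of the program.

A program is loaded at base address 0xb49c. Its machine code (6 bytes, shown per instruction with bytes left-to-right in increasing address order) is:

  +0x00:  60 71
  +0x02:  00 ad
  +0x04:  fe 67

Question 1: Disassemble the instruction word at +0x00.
@+00  little-endian(60 71) = 0x7160
  top 5b → 0xe → cpy [RR]
  rd: (w>>8)&0x7=0x1 → R1
  rs: (w>>5)&0x7=0x3 → R3

cpy R1, R3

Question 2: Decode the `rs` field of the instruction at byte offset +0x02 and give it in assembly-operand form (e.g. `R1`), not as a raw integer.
R0

+0x02: 00 ad ⇒ word 0xad00 (little)
  top 5b → 0x15 → minus [RR]
  rd@[10:8]=0x5 ⇒ R5
  rs@[7:5]=0x0 ⇒ R0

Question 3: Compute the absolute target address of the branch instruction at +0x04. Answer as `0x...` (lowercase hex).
0xb4a0

+0x04: fe 67 ⇒ word 0x67fe (little)
  opcode bits[15:11]=0xc: bz/J
  imm@[10:0]=0x7fe (s11→-2) ⇒ $-2
  target = base 0xb49c + off 0x04 + 2 + imm -2 = 0xb4a0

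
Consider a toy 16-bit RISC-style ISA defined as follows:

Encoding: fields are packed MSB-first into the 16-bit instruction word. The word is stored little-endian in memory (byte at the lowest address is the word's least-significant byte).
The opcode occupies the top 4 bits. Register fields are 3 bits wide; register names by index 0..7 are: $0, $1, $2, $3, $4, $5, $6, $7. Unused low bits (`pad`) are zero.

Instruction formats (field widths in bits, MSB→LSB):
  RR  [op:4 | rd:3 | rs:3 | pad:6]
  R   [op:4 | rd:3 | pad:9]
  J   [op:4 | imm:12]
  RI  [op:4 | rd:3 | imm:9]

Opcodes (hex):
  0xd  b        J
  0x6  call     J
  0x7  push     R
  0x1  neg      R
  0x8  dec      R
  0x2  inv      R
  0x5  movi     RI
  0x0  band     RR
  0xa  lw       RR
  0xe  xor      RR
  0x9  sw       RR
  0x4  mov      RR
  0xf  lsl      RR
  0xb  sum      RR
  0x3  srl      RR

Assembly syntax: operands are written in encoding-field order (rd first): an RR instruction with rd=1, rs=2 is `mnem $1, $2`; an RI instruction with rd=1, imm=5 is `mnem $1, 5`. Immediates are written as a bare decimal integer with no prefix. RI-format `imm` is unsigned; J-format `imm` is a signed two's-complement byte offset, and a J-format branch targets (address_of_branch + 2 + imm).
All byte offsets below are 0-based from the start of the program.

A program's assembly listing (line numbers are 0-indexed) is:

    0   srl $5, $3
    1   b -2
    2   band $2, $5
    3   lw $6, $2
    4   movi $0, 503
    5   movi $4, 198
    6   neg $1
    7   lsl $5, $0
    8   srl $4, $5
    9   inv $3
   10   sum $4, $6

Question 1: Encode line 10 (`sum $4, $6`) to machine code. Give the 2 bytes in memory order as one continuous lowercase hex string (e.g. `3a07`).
80b9

line 10 (sum): pack op=0xb:4|rd=4:3|rs=6:3|pad=0:6 = 0xb980; little→ 80 b9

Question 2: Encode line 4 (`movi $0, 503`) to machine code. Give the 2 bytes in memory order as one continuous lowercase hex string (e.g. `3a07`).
f751

4. movi fields op=0x5:4|rd=0:3|imm=503:9 → word 51f7h → f7 51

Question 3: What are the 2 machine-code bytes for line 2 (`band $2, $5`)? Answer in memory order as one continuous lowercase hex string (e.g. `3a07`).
line 2 (band): pack op=0x0:4|rd=2:3|rs=5:3|pad=0:6 = 0x0540; little→ 40 05

4005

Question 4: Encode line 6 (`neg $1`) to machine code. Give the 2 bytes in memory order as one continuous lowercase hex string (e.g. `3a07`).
6. neg fields op=0x1:4|rd=1:3|pad=0:9 → word 1200h → 00 12

0012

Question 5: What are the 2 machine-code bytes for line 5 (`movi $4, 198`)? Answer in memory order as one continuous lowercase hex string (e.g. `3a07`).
5. movi fields op=0x5:4|rd=4:3|imm=198:9 → word 58c6h → c6 58

c658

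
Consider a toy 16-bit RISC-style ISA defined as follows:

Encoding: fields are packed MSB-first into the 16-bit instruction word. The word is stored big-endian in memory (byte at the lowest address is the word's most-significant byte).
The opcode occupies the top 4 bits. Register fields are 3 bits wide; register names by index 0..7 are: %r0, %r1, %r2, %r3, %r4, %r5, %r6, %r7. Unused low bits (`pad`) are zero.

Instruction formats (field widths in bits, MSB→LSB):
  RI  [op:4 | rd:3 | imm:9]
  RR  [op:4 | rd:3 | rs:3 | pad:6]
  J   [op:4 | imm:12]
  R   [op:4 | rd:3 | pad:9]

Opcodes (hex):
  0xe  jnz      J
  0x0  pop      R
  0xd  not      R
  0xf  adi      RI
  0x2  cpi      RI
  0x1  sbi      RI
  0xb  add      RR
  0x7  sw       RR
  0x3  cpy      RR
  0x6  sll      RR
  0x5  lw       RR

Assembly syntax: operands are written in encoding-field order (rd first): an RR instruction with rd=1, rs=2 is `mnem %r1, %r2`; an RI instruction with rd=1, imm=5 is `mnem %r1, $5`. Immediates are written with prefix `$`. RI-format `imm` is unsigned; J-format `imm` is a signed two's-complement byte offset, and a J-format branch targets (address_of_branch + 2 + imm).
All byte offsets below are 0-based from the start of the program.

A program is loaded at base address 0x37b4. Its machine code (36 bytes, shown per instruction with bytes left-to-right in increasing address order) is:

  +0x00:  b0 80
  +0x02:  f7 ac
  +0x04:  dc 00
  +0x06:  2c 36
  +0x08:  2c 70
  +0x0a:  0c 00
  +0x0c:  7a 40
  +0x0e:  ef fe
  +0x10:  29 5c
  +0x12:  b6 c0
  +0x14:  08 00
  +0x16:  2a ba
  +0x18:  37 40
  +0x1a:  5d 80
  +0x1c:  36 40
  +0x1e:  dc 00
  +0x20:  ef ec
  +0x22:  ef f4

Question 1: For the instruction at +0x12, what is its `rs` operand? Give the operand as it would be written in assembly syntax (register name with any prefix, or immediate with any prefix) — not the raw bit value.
[12] b6 c0 → 0xb6c0
  top 4b → 0xb → add [RR]
  rd@[11:9]=0x3 ⇒ %r3
  rs@[8:6]=0x3 ⇒ %r3

%r3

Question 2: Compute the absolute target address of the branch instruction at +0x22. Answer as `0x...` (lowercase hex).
0x37cc

[22] ef f4 → 0xeff4
  opcode bits[15:12]=0xe: jnz/J
  imm@[11:0]=0xff4 (s12→-12) ⇒ $-12
  target = base 0x37b4 + off 0x22 + 2 + imm -12 = 0x37cc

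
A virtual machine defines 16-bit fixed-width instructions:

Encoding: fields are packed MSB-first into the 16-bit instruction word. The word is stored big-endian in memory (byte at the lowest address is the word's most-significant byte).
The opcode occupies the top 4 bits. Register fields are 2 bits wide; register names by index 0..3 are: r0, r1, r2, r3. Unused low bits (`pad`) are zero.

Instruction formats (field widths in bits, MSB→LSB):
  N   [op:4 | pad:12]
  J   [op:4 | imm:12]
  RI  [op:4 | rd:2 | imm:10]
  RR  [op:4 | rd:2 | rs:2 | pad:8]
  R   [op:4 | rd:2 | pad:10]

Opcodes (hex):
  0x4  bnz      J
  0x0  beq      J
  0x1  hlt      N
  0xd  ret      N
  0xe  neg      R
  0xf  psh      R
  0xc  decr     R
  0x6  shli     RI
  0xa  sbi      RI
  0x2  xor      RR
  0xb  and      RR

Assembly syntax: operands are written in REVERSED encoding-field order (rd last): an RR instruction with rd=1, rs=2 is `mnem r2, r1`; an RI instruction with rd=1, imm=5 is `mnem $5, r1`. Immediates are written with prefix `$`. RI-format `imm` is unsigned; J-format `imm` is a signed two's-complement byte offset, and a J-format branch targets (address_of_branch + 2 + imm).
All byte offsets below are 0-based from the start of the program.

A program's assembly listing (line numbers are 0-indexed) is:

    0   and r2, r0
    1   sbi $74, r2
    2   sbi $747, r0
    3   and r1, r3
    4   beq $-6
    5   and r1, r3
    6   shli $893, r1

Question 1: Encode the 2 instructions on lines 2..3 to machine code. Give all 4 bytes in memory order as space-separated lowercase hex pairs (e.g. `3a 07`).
a2 eb bd 00

2. sbi fields op=0xa:4|rd=0:2|imm=747:10 → word a2ebh → a2 eb
3. and fields op=0xb:4|rd=3:2|rs=1:2|pad=0:8 → word bd00h → bd 00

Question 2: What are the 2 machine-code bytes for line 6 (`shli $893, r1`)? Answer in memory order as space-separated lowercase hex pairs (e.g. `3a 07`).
L6: shli op=0x6:4|rd=1:2|imm=893:10 ⇒ 0x677d ⇒ big 67 7d

67 7d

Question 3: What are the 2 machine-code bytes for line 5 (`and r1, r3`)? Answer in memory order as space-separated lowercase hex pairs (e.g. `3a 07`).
line 5 (and): pack op=0xb:4|rd=3:2|rs=1:2|pad=0:8 = 0xbd00; big→ bd 00

bd 00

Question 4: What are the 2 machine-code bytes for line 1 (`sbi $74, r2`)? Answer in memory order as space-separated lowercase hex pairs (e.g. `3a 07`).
L1: sbi op=0xa:4|rd=2:2|imm=74:10 ⇒ 0xa84a ⇒ big a8 4a

a8 4a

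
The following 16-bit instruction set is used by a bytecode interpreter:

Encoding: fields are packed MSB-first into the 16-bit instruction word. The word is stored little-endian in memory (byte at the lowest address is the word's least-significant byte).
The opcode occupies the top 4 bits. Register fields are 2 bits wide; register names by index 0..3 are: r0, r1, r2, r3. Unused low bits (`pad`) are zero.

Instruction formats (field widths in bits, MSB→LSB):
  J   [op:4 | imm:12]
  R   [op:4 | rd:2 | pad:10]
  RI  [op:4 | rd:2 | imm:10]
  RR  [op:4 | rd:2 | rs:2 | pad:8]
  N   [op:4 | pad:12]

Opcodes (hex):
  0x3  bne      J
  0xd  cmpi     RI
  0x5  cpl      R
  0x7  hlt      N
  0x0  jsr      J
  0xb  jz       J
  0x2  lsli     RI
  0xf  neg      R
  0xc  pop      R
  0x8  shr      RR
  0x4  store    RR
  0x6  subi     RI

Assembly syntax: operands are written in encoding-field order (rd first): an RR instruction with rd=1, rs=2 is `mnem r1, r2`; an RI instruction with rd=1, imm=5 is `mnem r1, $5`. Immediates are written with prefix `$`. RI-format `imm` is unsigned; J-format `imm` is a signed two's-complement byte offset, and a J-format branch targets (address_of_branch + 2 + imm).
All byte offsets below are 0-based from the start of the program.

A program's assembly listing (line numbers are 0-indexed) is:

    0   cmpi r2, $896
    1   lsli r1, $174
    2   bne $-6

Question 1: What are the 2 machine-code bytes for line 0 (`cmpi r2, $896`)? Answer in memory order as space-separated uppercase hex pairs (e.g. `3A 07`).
0. cmpi fields op=0xd:4|rd=2:2|imm=896:10 → word db80h → 80 db

80 DB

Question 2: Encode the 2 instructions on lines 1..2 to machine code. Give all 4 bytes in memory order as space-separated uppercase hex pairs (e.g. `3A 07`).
L1: lsli op=0x2:4|rd=1:2|imm=174:10 ⇒ 0x24ae ⇒ little ae 24
L2: bne op=0x3:4|imm=-6:12 ⇒ 0x3ffa ⇒ little fa 3f

AE 24 FA 3F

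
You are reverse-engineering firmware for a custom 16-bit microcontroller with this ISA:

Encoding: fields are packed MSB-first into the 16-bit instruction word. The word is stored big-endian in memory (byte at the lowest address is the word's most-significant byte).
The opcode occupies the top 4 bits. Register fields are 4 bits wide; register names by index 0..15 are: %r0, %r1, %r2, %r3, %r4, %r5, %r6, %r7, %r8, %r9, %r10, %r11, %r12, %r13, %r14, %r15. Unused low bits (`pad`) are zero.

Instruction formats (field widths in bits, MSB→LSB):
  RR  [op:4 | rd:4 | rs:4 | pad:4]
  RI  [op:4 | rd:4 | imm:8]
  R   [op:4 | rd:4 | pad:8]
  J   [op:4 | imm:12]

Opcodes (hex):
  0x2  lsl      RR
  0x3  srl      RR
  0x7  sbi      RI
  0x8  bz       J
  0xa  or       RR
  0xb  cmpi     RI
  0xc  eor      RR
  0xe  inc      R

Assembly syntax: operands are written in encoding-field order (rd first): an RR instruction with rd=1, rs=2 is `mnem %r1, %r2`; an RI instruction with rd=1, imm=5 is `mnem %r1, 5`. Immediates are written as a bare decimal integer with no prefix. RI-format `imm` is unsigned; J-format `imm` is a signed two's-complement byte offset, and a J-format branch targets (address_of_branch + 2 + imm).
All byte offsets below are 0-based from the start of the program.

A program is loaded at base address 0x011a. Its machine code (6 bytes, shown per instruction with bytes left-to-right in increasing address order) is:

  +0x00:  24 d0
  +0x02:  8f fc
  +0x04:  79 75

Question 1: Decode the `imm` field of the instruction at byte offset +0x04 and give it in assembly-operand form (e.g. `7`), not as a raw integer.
@+04  big-endian(79 75) = 0x7975
  top 4b → 0x7 → sbi [RI]
  rd@[11:8]=0x9 ⇒ %r9
  imm@[7:0]=0x75 ⇒ 117

117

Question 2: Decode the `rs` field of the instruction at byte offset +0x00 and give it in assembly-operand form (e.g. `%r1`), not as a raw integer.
@+00  big-endian(24 d0) = 0x24d0
  opcode bits[15:12]=0x2: lsl/RR
  rd: (w>>8)&0xf=0x4 → %r4
  rs: (w>>4)&0xf=0xd → %r13

%r13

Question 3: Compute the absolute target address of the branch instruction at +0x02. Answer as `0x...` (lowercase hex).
off 0x02: read 8f fc as big → 0x8ffc
  op=0x8ffc>>12=0x8 ⇒ bz (J)
  [11:0] imm=4092 (s12→-4) = -4
  target = base 0x011a + off 0x02 + 2 + imm -4 = 0x011a

0x011a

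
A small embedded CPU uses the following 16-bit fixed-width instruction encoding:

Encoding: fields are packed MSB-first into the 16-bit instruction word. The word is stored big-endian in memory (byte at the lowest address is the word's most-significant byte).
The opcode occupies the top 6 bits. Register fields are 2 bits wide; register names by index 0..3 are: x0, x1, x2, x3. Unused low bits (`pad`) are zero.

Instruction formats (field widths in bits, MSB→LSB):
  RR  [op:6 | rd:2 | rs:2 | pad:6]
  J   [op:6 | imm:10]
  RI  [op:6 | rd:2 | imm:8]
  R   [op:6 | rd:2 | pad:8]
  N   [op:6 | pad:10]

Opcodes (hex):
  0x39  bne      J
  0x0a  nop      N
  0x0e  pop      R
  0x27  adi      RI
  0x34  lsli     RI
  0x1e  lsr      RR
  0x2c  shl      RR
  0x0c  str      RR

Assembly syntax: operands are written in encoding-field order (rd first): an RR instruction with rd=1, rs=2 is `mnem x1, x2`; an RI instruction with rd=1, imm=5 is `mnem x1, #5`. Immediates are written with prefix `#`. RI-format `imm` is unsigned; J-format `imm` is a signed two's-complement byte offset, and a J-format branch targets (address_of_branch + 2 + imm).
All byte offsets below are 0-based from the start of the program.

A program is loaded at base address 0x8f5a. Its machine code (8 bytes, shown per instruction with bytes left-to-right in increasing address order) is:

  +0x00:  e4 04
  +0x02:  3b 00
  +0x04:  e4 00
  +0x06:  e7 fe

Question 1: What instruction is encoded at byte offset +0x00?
@+00  big-endian(e4 04) = 0xe404
  top 6b → 0x39 → bne [J]
  [9:0] imm=4 = #4

bne #4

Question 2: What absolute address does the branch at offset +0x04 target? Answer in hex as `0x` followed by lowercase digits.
off 0x04: read e4 00 as big → 0xe400
  top 6b → 0x39 → bne [J]
  imm@[9:0]=0x0 ⇒ #0
  target = base 0x8f5a + off 0x04 + 2 + imm 0 = 0x8f60

0x8f60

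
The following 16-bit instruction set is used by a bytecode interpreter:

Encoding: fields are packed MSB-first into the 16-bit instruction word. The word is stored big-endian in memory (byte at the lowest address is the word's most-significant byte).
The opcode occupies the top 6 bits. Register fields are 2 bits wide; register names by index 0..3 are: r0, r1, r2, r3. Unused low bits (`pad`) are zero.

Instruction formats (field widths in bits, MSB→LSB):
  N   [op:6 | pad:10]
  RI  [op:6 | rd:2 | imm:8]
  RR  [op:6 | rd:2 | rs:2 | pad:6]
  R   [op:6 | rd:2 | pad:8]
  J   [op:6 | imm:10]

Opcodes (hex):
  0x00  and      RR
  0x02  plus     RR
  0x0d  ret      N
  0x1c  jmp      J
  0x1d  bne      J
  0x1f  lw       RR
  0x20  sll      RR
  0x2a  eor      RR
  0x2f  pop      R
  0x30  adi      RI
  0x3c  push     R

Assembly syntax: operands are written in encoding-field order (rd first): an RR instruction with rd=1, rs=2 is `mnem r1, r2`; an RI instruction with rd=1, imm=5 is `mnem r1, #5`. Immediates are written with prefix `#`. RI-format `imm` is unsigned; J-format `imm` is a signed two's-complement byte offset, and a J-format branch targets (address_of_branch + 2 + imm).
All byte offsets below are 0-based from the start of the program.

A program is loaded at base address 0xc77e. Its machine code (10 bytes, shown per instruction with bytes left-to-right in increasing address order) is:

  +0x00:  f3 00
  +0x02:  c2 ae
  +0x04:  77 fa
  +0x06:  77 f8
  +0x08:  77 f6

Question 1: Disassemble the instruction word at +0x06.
bne #-8

+0x06: 77 f8 ⇒ word 0x77f8 (big)
  op=0x77f8>>10=0x1d ⇒ bne (J)
  imm@[9:0]=0x3f8 (s10→-8) ⇒ #-8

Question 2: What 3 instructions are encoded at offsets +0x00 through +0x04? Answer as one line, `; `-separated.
push r3; adi r2, #174; bne #-6

@+00  big-endian(f3 00) = 0xf300
  top 6b → 0x3c → push [R]
  rd@[9:8]=0x3 ⇒ r3
@+02  big-endian(c2 ae) = 0xc2ae
  top 6b → 0x30 → adi [RI]
  rd@[9:8]=0x2 ⇒ r2
  imm@[7:0]=0xae ⇒ #174
@+04  big-endian(77 fa) = 0x77fa
  top 6b → 0x1d → bne [J]
  imm@[9:0]=0x3fa (s10→-6) ⇒ #-6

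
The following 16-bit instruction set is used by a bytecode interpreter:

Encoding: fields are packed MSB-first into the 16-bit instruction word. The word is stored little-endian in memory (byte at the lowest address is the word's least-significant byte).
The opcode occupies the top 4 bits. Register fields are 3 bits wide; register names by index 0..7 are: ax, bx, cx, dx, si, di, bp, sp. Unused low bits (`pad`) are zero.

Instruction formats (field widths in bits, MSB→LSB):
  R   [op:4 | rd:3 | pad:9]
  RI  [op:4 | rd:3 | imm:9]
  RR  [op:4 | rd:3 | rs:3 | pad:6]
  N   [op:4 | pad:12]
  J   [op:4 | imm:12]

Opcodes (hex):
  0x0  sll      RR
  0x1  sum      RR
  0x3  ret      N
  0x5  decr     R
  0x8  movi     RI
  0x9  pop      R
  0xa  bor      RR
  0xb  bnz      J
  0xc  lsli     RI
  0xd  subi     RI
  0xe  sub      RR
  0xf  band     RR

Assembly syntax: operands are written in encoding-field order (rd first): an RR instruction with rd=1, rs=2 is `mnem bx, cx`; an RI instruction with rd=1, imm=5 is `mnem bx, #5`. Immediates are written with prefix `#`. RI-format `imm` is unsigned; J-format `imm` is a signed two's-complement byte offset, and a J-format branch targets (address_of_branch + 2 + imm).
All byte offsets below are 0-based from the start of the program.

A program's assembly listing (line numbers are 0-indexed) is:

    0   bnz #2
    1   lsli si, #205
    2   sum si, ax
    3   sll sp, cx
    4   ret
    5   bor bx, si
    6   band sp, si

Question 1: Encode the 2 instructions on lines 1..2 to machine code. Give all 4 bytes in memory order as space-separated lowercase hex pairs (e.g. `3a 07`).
cd c8 00 18

L1: lsli op=0xc:4|rd=4:3|imm=205:9 ⇒ 0xc8cd ⇒ little cd c8
L2: sum op=0x1:4|rd=4:3|rs=0:3|pad=0:6 ⇒ 0x1800 ⇒ little 00 18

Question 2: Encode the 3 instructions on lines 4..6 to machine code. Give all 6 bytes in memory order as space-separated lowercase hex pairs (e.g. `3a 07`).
L4: ret op=0x3:4|pad=0:12 ⇒ 0x3000 ⇒ little 00 30
L5: bor op=0xa:4|rd=1:3|rs=4:3|pad=0:6 ⇒ 0xa300 ⇒ little 00 a3
L6: band op=0xf:4|rd=7:3|rs=4:3|pad=0:6 ⇒ 0xff00 ⇒ little 00 ff

00 30 00 a3 00 ff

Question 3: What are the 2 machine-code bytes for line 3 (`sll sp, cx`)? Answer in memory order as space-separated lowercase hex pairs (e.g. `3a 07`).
80 0e

L3: sll op=0x0:4|rd=7:3|rs=2:3|pad=0:6 ⇒ 0x0e80 ⇒ little 80 0e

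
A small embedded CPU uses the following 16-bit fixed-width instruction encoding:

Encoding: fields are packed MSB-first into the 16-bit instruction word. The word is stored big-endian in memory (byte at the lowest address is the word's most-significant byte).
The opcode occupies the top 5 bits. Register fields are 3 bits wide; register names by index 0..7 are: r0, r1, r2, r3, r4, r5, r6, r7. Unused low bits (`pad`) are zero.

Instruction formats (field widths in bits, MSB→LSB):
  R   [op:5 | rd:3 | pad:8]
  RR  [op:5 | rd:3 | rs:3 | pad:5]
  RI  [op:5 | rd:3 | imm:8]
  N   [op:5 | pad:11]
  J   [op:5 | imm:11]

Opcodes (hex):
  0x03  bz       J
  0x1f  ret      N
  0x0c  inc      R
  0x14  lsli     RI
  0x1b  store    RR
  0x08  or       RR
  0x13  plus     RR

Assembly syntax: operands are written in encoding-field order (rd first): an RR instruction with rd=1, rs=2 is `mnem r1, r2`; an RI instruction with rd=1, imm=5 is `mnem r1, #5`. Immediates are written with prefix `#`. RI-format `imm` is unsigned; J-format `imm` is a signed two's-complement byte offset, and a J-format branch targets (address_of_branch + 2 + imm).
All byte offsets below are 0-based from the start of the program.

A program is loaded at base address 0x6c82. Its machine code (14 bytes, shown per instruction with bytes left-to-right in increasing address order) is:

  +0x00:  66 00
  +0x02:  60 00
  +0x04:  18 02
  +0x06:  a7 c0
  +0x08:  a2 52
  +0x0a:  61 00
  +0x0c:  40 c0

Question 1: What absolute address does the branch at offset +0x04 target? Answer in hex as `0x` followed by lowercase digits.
0x6c8a

[04] 18 02 → 0x1802
  opcode bits[15:11]=0x3: bz/J
  [10:0] imm=2 = #2
  target = base 0x6c82 + off 0x04 + 2 + imm 2 = 0x6c8a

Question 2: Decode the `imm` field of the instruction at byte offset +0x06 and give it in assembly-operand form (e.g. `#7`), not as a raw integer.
off 0x06: read a7 c0 as big → 0xa7c0
  op=0xa7c0>>11=0x14 ⇒ lsli (RI)
  rd@[10:8]=0x7 ⇒ r7
  imm@[7:0]=0xc0 ⇒ #192

#192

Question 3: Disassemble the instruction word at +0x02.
inc r0

[02] 60 00 → 0x6000
  top 5b → 0xc → inc [R]
  rd: (w>>8)&0x7=0x0 → r0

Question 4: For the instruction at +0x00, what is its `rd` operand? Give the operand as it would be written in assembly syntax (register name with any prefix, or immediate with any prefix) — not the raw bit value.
r6

off 0x00: read 66 00 as big → 0x6600
  top 5b → 0xc → inc [R]
  rd: (w>>8)&0x7=0x6 → r6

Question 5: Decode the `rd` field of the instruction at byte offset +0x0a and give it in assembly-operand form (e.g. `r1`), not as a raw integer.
+0x0a: 61 00 ⇒ word 0x6100 (big)
  op=0x6100>>11=0xc ⇒ inc (R)
  [10:8] rd=1 = r1

r1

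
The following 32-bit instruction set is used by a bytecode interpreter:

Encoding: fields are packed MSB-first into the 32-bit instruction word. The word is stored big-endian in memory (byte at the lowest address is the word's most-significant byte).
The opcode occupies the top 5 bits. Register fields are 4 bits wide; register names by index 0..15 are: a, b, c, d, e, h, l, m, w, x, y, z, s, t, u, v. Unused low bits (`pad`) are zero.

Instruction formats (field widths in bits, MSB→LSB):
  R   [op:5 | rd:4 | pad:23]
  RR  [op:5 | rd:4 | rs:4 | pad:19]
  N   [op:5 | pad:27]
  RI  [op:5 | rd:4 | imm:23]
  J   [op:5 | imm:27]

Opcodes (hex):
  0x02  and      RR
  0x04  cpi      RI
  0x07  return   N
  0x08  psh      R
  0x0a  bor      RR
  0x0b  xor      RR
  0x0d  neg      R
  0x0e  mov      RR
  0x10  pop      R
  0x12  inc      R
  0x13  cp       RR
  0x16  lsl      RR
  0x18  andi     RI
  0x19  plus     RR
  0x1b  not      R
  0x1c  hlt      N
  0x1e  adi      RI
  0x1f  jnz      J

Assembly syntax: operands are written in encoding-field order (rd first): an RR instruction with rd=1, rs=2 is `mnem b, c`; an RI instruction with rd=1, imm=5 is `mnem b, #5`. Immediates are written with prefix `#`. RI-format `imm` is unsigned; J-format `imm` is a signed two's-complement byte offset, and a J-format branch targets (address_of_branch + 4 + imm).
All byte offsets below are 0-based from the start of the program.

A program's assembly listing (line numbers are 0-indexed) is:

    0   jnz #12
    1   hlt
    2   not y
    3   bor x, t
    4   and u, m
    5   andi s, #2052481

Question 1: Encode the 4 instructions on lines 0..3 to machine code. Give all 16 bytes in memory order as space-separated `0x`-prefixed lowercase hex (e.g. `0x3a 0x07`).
0xf8 0x00 0x00 0x0c 0xe0 0x00 0x00 0x00 0xdd 0x00 0x00 0x00 0x54 0xe8 0x00 0x00

line 0 (jnz): pack op=0x1f:5|imm=12:27 = 0xf800000c; big→ f8 00 00 0c
line 1 (hlt): pack op=0x1c:5|pad=0:27 = 0xe0000000; big→ e0 00 00 00
line 2 (not): pack op=0x1b:5|rd=10:4|pad=0:23 = 0xdd000000; big→ dd 00 00 00
line 3 (bor): pack op=0xa:5|rd=9:4|rs=13:4|pad=0:19 = 0x54e80000; big→ 54 e8 00 00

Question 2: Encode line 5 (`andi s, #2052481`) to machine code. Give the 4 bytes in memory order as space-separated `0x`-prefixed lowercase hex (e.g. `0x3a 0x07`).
5. andi fields op=0x18:5|rd=12:4|imm=2052481:23 → word c61f5181h → c6 1f 51 81

0xc6 0x1f 0x51 0x81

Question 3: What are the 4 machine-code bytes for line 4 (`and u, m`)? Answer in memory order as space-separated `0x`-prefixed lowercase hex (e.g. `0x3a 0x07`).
line 4 (and): pack op=0x2:5|rd=14:4|rs=7:4|pad=0:19 = 0x17380000; big→ 17 38 00 00

0x17 0x38 0x00 0x00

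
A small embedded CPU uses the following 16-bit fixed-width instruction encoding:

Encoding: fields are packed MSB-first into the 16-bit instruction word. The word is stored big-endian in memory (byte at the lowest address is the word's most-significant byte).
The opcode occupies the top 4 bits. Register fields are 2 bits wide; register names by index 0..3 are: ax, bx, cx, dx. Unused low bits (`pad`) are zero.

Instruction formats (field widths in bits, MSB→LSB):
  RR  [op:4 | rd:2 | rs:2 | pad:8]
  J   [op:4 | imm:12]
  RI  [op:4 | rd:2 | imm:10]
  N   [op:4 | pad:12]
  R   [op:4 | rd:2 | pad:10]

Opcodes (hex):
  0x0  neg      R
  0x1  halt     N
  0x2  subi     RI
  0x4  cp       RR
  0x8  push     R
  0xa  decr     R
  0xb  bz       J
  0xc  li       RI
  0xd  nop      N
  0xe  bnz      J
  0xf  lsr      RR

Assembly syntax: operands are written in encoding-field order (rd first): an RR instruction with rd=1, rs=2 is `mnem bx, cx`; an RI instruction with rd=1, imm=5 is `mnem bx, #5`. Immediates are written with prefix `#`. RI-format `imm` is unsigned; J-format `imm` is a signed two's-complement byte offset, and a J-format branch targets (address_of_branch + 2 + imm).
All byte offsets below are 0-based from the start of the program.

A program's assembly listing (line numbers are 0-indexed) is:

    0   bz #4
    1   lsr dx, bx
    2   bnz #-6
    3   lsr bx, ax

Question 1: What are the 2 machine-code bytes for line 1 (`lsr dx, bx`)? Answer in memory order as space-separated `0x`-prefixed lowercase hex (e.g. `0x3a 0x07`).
L1: lsr op=0xf:4|rd=3:2|rs=1:2|pad=0:8 ⇒ 0xfd00 ⇒ big fd 00

0xfd 0x00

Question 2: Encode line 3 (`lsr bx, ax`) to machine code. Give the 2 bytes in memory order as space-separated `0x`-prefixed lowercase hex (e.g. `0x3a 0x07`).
0xf4 0x00

3. lsr fields op=0xf:4|rd=1:2|rs=0:2|pad=0:8 → word f400h → f4 00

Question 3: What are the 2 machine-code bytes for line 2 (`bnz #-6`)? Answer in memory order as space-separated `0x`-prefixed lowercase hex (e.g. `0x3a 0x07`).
line 2 (bnz): pack op=0xe:4|imm=-6:12 = 0xeffa; big→ ef fa

0xef 0xfa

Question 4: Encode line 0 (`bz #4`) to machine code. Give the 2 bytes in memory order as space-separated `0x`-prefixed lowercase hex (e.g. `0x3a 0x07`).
0xb0 0x04

line 0 (bz): pack op=0xb:4|imm=4:12 = 0xb004; big→ b0 04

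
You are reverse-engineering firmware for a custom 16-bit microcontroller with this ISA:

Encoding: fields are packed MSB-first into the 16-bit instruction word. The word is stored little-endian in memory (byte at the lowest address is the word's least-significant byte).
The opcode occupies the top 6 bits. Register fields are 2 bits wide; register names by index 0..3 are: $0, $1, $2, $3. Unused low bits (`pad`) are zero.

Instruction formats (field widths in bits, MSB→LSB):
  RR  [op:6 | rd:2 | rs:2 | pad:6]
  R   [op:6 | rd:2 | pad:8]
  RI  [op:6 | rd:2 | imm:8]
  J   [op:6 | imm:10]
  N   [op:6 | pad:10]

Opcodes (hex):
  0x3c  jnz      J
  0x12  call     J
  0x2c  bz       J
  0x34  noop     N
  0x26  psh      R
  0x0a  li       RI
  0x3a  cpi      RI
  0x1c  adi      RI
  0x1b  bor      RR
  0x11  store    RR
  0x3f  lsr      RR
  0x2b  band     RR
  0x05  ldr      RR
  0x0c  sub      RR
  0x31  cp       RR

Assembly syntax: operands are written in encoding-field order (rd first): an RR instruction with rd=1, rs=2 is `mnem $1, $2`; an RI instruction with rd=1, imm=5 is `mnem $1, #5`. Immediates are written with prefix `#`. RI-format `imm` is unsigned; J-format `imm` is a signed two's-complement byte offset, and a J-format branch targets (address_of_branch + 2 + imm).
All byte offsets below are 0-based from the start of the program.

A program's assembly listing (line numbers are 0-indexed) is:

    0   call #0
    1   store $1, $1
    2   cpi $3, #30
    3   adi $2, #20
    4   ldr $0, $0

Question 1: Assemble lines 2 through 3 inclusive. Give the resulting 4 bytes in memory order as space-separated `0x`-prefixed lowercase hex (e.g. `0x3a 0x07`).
0x1e 0xeb 0x14 0x72

2. cpi fields op=0x3a:6|rd=3:2|imm=30:8 → word eb1eh → 1e eb
3. adi fields op=0x1c:6|rd=2:2|imm=20:8 → word 7214h → 14 72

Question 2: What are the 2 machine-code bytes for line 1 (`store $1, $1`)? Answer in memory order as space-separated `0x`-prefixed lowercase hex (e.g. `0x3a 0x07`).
0x40 0x45

line 1 (store): pack op=0x11:6|rd=1:2|rs=1:2|pad=0:6 = 0x4540; little→ 40 45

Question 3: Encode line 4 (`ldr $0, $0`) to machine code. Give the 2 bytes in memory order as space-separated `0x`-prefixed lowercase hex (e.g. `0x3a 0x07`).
L4: ldr op=0x5:6|rd=0:2|rs=0:2|pad=0:6 ⇒ 0x1400 ⇒ little 00 14

0x00 0x14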